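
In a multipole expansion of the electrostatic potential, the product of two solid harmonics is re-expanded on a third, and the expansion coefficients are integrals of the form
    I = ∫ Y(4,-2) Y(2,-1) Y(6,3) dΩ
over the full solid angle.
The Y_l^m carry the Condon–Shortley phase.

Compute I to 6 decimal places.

-0.252474

m-sum 0 ✓  L=12 even ✓  2≤6≤6 ✓
Π(2lᵢ+1) = 9×5×13 = 585
triangle coeff Δ(4,2,6) = 1/6435
Σ_t [0,0]: t=0:+1/2304 = 1/2304
(3j)²=5/143 [(4 2 6; 0 0 0)], sign=+1
Σ_t [0,0]: t=0:+1/8640 = 1/8640
(3j)²=28/715 [(4 2 6; -2 -1 3)], sign=-1
⇒ 4πI² = 1260/1573
I = (-1)√(1260/1573/(4π)) = -0.25247360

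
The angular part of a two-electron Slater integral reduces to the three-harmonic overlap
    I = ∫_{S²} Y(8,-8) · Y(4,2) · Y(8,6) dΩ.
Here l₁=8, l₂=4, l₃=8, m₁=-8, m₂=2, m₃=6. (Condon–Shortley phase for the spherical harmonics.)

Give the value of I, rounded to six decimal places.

0.154296

Rules hold: Σm=0, L=20 even, 4≤8≤12.
N = 17·9·17 = 2601
Δ = 4!·12!·4!/21! = 1/185175900
Racah Σ t=0..4: t=0:+1/557383680 t=1:−1/21772800 t=2:+1/8294400 t=3:−1/21772800 t=4:+1/557383680 = 1/30965760
⇒ 3j(8 4 8; 0 0 0)² = 36/4199, sgn +1
Racah Σ t=4..4: t=4:+1/45984153600 = 1/45984153600
⇒ 3j(8 4 8; -8 2 6)² = 13/969, sgn +1
4πI² = N·(3j₀)²·(3jₘ)² = 108/361
I = +1·√(0.299169/4π) = 0.15429553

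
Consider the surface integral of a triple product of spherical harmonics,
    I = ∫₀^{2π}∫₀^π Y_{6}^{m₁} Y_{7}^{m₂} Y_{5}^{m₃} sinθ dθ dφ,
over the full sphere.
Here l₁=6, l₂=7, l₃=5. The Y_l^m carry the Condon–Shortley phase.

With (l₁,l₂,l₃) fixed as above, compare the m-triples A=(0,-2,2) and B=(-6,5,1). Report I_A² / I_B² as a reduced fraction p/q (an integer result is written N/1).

294/3025

Same 6,7,5: normalisation and zero-m 3j drop out of the ratio.
A: Δ: 8! 4! 6! / 19! → 1/174594420; sum: t=2:+1/1244160 t=3:−1/207360 t=4:+1/276480 t=5:−1/3110400 = -1/1382400; 3j²(6 7 5; 0 -2 2) = Δ·Π!·Σ² = 189/92378  (sign +1)
B: Δ: 8! 4! 6! / 19! → 1/174594420; sum: t=8:+1/46448640 = 1/46448640; 3j²(6 7 5; -6 5 1) = Δ·Π!·Σ² = 2475/117572  (sign +1)
I_A²/I_B² = (189/92378)/(2475/117572) = 294/3025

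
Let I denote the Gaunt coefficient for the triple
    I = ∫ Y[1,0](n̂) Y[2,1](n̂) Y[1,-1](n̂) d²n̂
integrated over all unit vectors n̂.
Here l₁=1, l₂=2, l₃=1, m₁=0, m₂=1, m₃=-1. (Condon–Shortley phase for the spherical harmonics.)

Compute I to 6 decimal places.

-0.218510

Rules hold: Σm=0, L=4 even, 1≤1≤3.
N = 3·5·3 = 45
Δ = 2!·0!·2!/5! = 1/30
Racah Σ t=1..1: t=1:−1/1 = -1/1
⇒ 3j(1 2 1; 0 0 0)² = 2/15, sgn +1
Racah Σ t=1..1: t=1:−1/2 = -1/2
⇒ 3j(1 2 1; 0 1 -1)² = 1/10, sgn -1
4πI² = N·(3j₀)²·(3jₘ)² = 3/5
I = -1·√(0.6/4π) = -0.21850969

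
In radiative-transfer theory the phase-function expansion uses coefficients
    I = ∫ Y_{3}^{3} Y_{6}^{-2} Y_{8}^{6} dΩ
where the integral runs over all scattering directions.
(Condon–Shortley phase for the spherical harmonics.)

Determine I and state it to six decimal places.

Σmᵢ = 7 ≠ 0, so the φ-integral vanishes; I = 0

0.000000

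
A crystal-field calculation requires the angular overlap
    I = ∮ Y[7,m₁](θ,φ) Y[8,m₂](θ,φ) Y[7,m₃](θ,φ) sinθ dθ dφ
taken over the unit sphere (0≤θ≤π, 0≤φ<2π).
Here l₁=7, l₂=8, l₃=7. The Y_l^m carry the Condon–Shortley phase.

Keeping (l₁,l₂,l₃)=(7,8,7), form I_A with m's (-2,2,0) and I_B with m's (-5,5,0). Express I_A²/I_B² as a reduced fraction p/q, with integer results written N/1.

l's match ⇒ only the (l;m) 3-j factors differ between A and B.
A: triangle coeff Δ(7,8,7) = 1/22086194130; Σ_t [3,8]: t=3:−1/2612736000 t=4:+1/99532800 t=5:−1/24883200 t=6:+1/29859840 t=7:−1/174182400 t=8:+1/6967296000 = -11/4180377600; (3j)²=175/193154 [(7 8 7; -2 2 0)], sign=+1
B: triangle coeff Δ(7,8,7) = 1/22086194130; Σ_t [6,8]: t=6:+1/5225472000 t=7:−1/870912000 t=8:+1/1393459200 = -1/4180377600; (3j)²=35/14858 [(7 8 7; -5 5 0)], sign=+1
I_A²/I_B² = (175/193154)/(35/14858) = 5/13

5/13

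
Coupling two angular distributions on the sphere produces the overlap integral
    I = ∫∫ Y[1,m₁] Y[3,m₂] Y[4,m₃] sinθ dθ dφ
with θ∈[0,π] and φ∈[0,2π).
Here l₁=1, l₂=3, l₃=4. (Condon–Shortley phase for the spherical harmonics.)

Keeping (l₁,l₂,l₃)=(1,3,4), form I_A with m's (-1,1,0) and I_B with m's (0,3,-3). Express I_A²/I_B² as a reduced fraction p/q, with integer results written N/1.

6/7

Same 1,3,4: normalisation and zero-m 3j drop out of the ratio.
A: Δ: 0! 2! 6! / 9! → 1/252; sum: t=0:+1/96 = 1/96; 3j²(1 3 4; -1 1 0) = Δ·Π!·Σ² = 1/42  (sign +1)
B: Δ: 0! 2! 6! / 9! → 1/252; sum: t=0:+1/720 = 1/720; 3j²(1 3 4; 0 3 -3) = Δ·Π!·Σ² = 1/36  (sign -1)
I_A²/I_B² = (1/42)/(1/36) = 6/7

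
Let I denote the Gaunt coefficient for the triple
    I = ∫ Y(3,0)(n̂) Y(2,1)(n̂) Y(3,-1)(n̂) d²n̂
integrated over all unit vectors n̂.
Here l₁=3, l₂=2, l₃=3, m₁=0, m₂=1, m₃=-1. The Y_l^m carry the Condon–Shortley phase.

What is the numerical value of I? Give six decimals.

Checks pass: Σm=0; 8 even; l₃=3∈[1,5].
(2·3+1)(2·2+1)(2·3+1) = 245
Δ: 2! 4! 2! / 9! → 1/3780
sum: t=0:+1/24 t=1:−1/4 t=2:+1/24 = -1/6
3j²(3 2 3; 0 0 0) = Δ·Π!·Σ² = 4/105  (sign +1)
sum: t=1:−1/8 t=2:+1/12 = -1/24
3j²(3 2 3; 0 1 -1) = Δ·Π!·Σ² = 1/210  (sign -1)
combine: 4πI² = 245·4/105·1/210 = 2/45
take √, sign -1: I = -0.05947080

-0.059471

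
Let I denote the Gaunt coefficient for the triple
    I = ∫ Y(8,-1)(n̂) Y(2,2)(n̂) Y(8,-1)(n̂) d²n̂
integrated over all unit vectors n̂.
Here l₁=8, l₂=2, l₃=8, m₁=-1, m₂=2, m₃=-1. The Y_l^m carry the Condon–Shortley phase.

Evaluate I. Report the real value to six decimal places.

0.195170

Rules hold: Σm=0, L=18 even, 6≤8≤10.
N = 17·5·17 = 1445
Δ = 2!·14!·2!/19! = 1/348840
Racah Σ t=0..2: t=0:+1/116121600 t=1:−1/25401600 t=2:+1/116121600 = -1/45158400
⇒ 3j(8 2 8; 0 0 0)² = 24/1615, sgn -1
Racah Σ t=2..2: t=2:+1/101606400 = 1/101606400
⇒ 3j(8 2 8; -1 2 -1)² = 36/1615, sgn -1
4πI² = N·(3j₀)²·(3jₘ)² = 864/1805
I = +1·√(0.47867/4π) = 0.19517012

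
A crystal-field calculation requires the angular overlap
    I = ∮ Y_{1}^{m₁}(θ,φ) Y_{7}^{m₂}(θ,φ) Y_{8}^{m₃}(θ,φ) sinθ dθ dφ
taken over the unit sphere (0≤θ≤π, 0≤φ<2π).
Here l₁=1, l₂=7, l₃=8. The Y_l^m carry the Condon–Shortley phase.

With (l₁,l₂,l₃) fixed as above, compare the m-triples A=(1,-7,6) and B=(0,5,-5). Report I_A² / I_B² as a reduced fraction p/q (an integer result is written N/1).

1/39

Shared (l₁,l₂,l₃)=(1,7,8): N and (l;000)² cancel in I_A²/I_B².
A: Δ = 0!·2!·14!/17! = 1/2040; Racah Σ t=0..0: t=0:+1/174356582400 = 1/174356582400; ⇒ 3j(1 7 8; 1 -7 6)² = 1/2040, sgn +1
B: Δ = 0!·2!·14!/17! = 1/2040; Racah Σ t=0..0: t=0:+1/958003200 = 1/958003200; ⇒ 3j(1 7 8; 0 5 -5)² = 13/680, sgn -1
I_A²/I_B² = (1/2040)/(13/680) = 1/39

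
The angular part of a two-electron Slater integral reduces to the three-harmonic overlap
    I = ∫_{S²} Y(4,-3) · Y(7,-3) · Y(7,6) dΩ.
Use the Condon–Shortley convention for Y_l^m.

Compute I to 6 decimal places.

-0.148484

m-sum 0 ✓  L=18 even ✓  3≤7≤11 ✓
Π(2lᵢ+1) = 9×15×15 = 2025
triangle coeff Δ(4,7,7) = 1/58198140
Σ_t [0,4]: t=0:+1/17418240 t=1:−1/622080 t=2:+1/230400 t=3:−1/622080 t=4:+1/17418240 = 1/806400
(3j)²=2268/230945 [(4 7 7; 0 0 0)], sign=-1
Σ_t [3,4]: t=3:−1/52254720 t=4:+1/522547200 = -1/58060800
(3j)²=9/646 [(4 7 7; -3 -3 6)], sign=+1
⇒ 4πI² = 4133430/14919047
I = (-1)√(4133430/14919047/(4π)) = -0.14848406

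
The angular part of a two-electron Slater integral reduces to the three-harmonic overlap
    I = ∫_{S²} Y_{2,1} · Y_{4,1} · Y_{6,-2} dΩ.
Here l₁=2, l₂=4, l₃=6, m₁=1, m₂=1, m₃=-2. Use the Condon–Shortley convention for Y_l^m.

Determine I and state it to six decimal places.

Rules hold: Σm=0, L=12 even, 2≤6≤6.
N = 5·9·13 = 585
Δ = 0!·4!·8!/13! = 1/6435
Racah Σ t=0..0: t=0:+1/2304 = 1/2304
⇒ 3j(2 4 6; 0 0 0)² = 5/143, sgn +1
Racah Σ t=0..0: t=0:+1/4320 = 1/4320
⇒ 3j(2 4 6; 1 1 -2)² = 224/6435, sgn +1
4πI² = N·(3j₀)²·(3jₘ)² = 1120/1573
I = +1·√(0.712015/4π) = 0.23803440

0.238034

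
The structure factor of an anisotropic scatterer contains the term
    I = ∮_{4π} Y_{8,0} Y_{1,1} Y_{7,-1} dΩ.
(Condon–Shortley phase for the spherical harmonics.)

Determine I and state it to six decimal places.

0.161907

Checks pass: Σm=0; 16 even; l₃=7∈[7,9].
(2·8+1)(2·1+1)(2·7+1) = 765
Δ: 2! 14! 0! / 17! → 1/2040
sum: t=1:−1/25401600 = -1/25401600
3j²(8 1 7; 0 0 0) = Δ·Π!·Σ² = 8/255  (sign +1)
sum: t=2:+1/58060800 = 1/58060800
3j²(8 1 7; 0 1 -1) = Δ·Π!·Σ² = 7/510  (sign +1)
combine: 4πI² = 765·8/255·7/510 = 28/85
take √, sign +1: I = 0.16190663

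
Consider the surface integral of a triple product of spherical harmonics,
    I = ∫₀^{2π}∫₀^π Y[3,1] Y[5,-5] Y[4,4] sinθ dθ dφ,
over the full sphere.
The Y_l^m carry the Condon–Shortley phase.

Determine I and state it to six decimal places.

Checks pass: Σm=0; 12 even; l₃=4∈[2,8].
(2·3+1)(2·5+1)(2·4+1) = 693
Δ: 4! 2! 6! / 13! → 1/180180
sum: t=1:−1/576 t=2:+1/144 t=3:−1/576 = 1/288
3j²(3 5 4; 0 0 0) = Δ·Π!·Σ² = 20/1001  (sign +1)
sum: t=0:+1/34560 = 1/34560
3j²(3 5 4; 1 -5 4) = Δ·Π!·Σ² = 14/429  (sign +1)
combine: 4πI² = 693·20/1001·14/429 = 840/1859
take √, sign +1: I = 0.18962475

0.189625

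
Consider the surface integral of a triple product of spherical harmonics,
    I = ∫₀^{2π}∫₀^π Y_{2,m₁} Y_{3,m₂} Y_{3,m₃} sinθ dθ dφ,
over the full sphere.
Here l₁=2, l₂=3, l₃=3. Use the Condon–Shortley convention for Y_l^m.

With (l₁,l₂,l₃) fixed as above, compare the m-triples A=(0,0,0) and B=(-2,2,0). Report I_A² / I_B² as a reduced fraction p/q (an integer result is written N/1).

Shared (l₁,l₂,l₃)=(2,3,3): N and (l;000)² cancel in I_A²/I_B².
A: Δ = 2!·2!·4!/9! = 1/3780; Racah Σ t=0..2: t=0:+1/24 t=1:−1/4 t=2:+1/24 = -1/6; ⇒ 3j(2 3 3; 0 0 0)² = 4/105, sgn +1
B: Δ = 2!·2!·4!/9! = 1/3780; Racah Σ t=2..2: t=2:+1/24 = 1/24; ⇒ 3j(2 3 3; -2 2 0)² = 1/21, sgn -1
I_A²/I_B² = (4/105)/(1/21) = 4/5

4/5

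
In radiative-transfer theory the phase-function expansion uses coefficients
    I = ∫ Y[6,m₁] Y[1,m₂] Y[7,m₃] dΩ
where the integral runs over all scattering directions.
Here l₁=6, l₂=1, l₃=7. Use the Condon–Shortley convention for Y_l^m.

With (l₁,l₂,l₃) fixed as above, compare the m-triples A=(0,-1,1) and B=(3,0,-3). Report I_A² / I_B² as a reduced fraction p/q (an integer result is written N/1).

7/10

Shared (l₁,l₂,l₃)=(6,1,7): N and (l;000)² cancel in I_A²/I_B².
A: Δ = 0!·12!·2!/15! = 1/1365; Racah Σ t=0..0: t=0:+1/1036800 = 1/1036800; ⇒ 3j(6 1 7; 0 -1 1)² = 4/195, sgn +1
B: Δ = 0!·12!·2!/15! = 1/1365; Racah Σ t=0..0: t=0:+1/2177280 = 1/2177280; ⇒ 3j(6 1 7; 3 0 -3)² = 8/273, sgn +1
I_A²/I_B² = (4/195)/(8/273) = 7/10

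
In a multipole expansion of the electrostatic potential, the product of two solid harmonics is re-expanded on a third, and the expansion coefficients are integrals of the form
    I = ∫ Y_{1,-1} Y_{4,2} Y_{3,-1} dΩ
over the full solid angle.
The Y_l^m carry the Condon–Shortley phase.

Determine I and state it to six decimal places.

m-sum 0 ✓  L=8 even ✓  3≤3≤5 ✓
Π(2lᵢ+1) = 3×9×7 = 189
triangle coeff Δ(1,4,3) = 1/252
Σ_t [1,1]: t=1:−1/36 = -1/36
(3j)²=4/63 [(1 4 3; 0 0 0)], sign=+1
Σ_t [2,2]: t=2:+1/96 = 1/96
(3j)²=5/84 [(1 4 3; -1 2 -1)], sign=+1
⇒ 4πI² = 5/7
I = (+1)√(5/7/(4π)) = 0.23841361

0.238414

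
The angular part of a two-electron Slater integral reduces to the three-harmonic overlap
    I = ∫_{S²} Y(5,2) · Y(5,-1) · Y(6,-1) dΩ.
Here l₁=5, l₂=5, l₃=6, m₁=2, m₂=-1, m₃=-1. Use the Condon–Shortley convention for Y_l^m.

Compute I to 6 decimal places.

0.120248

Checks pass: Σm=0; 16 even; l₃=6∈[0,10].
(2·5+1)(2·5+1)(2·6+1) = 1573
Δ: 4! 6! 6! / 17! → 1/28588560
sum: t=0:+1/345600 t=1:−1/13824 t=2:+1/5184 t=3:−1/13824 t=4:+1/345600 = 7/129600
3j²(5 5 6; 0 0 0) = Δ·Π!·Σ² = 80/7293  (sign +1)
sum: t=0:+1/41472 t=1:−1/10368 t=2:+1/23040 t=3:−1/518400 = -1/32400
3j²(5 5 6; 2 -1 -1) = Δ·Π!·Σ² = 128/12155  (sign +1)
combine: 4πI² = 1573·80/7293·128/12155 = 2048/11271
take √, sign +1: I = 0.12024827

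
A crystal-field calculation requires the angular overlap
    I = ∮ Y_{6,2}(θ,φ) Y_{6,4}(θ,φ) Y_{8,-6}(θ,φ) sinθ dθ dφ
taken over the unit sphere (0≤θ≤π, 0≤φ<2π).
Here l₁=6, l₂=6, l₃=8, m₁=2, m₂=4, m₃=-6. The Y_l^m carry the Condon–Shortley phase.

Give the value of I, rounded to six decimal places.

-0.061896

m-sum 0 ✓  L=20 even ✓  0≤8≤12 ✓
Π(2lᵢ+1) = 13×13×17 = 2873
triangle coeff Δ(6,6,8) = 1/1309458150
Σ_t [0,4]: t=0:+1/49766400 t=1:−1/3110400 t=2:+1/1327104 t=3:−1/3110400 t=4:+1/49766400 = 1/6635520
(3j)²=350/46189 [(6 6 8; 0 0 0)], sign=+1
Σ_t [2,4]: t=2:+1/232243200 t=3:−1/152409600 t=4:+1/1393459200 = -1/650280960
(3j)²=5/2261 [(6 6 8; 2 4 -6)], sign=-1
⇒ 4πI² = 3250/67507
I = (-1)√(3250/67507/(4π)) = -0.06189597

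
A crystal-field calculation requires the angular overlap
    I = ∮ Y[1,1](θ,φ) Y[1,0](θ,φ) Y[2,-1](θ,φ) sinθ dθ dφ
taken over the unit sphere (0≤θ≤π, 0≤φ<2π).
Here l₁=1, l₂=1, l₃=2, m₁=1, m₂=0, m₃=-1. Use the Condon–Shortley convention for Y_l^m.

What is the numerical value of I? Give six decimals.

-0.218510

m-sum 0 ✓  L=4 even ✓  0≤2≤2 ✓
Π(2lᵢ+1) = 3×3×5 = 45
triangle coeff Δ(1,1,2) = 1/30
Σ_t [0,0]: t=0:+1/1 = 1/1
(3j)²=2/15 [(1 1 2; 0 0 0)], sign=+1
Σ_t [0,0]: t=0:+1/2 = 1/2
(3j)²=1/10 [(1 1 2; 1 0 -1)], sign=-1
⇒ 4πI² = 3/5
I = (-1)√(3/5/(4π)) = -0.21850969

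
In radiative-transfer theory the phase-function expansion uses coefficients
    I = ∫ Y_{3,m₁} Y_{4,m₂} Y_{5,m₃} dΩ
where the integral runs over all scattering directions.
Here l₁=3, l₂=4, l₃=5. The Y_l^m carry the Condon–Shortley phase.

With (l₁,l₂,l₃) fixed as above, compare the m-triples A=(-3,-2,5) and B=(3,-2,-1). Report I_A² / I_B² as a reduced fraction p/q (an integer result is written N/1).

14/15

l's match ⇒ only the (l;m) 3-j factors differ between A and B.
A: triangle coeff Δ(3,4,5) = 1/180180; Σ_t [2,2]: t=2:+1/34560 = 1/34560; (3j)²=5/286 [(3 4 5; -3 -2 5)], sign=+1
B: triangle coeff Δ(3,4,5) = 1/180180; Σ_t [0,0]: t=0:+1/2304 = 1/2304; (3j)²=75/4004 [(3 4 5; 3 -2 -1)], sign=+1
I_A²/I_B² = (5/286)/(75/4004) = 14/15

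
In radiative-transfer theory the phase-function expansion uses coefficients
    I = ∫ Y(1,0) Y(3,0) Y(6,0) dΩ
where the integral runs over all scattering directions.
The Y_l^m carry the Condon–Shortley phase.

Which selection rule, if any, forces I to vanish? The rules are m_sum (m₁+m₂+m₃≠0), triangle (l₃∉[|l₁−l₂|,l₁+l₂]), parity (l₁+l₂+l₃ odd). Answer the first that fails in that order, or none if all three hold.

triangle

azimuthal sum: 0 + 0 + 0 = 0  ✓
2 ≤ 6 ≤ 4 (triangle on l)  ✗
L = 1 + 3 + 6 = 10 (even)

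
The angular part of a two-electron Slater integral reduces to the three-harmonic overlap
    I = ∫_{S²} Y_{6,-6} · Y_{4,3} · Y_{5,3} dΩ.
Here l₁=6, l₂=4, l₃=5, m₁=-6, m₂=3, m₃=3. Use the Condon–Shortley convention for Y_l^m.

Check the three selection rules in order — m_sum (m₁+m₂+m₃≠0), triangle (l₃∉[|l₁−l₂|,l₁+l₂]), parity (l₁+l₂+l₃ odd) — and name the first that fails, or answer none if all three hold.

parity

m₁+m₂+m₃ = -6 + 3 + 3 = 0  ✓
triangle: |6−4|=2 ≤ l₃=5 ≤ 6+4=10  ✓
parity: l₁+l₂+l₃ = 15 is odd  ✗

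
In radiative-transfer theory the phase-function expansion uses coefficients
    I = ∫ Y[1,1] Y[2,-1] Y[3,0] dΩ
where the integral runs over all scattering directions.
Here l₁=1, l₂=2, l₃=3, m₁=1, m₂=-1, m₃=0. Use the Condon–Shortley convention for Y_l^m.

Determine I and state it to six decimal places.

0.143048

Checks pass: Σm=0; 6 even; l₃=3∈[1,3].
(2·1+1)(2·2+1)(2·3+1) = 105
Δ: 0! 2! 4! / 7! → 1/105
sum: t=0:+1/4 = 1/4
3j²(1 2 3; 0 0 0) = Δ·Π!·Σ² = 3/35  (sign -1)
sum: t=0:+1/12 = 1/12
3j²(1 2 3; 1 -1 0) = Δ·Π!·Σ² = 1/35  (sign -1)
combine: 4πI² = 105·3/35·1/35 = 9/35
take √, sign +1: I = 0.14304817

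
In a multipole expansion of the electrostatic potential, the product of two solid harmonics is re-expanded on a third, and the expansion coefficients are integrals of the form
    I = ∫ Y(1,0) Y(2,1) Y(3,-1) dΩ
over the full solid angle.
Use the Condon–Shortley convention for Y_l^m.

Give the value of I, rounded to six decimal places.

Checks pass: Σm=0; 6 even; l₃=3∈[1,3].
(2·1+1)(2·2+1)(2·3+1) = 105
Δ: 0! 2! 4! / 7! → 1/105
sum: t=0:+1/4 = 1/4
3j²(1 2 3; 0 0 0) = Δ·Π!·Σ² = 3/35  (sign -1)
sum: t=0:+1/6 = 1/6
3j²(1 2 3; 0 1 -1) = Δ·Π!·Σ² = 8/105  (sign +1)
combine: 4πI² = 105·3/35·8/105 = 24/35
take √, sign -1: I = -0.23359668

-0.233597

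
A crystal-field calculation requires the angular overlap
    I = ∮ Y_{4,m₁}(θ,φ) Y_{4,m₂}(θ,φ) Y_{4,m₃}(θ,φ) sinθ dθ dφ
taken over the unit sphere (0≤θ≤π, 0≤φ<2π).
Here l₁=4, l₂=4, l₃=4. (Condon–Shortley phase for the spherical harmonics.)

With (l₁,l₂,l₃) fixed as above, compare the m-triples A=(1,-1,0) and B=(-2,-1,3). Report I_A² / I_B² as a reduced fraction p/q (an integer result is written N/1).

81/70

Shared (l₁,l₂,l₃)=(4,4,4): N and (l;000)² cancel in I_A²/I_B².
A: Δ = 4!·4!·4!/13! = 1/450450; Racah Σ t=0..3: t=0:+1/864 t=1:−1/96 t=2:+1/144 t=3:−1/3456 = -1/384; ⇒ 3j(4 4 4; 1 -1 0)² = 9/2002, sgn -1
B: Δ = 4!·4!·4!/13! = 1/450450; Racah Σ t=2..3: t=2:+1/576 t=3:−1/864 = 1/1728; ⇒ 3j(4 4 4; -2 -1 3)² = 5/1287, sgn -1
I_A²/I_B² = (9/2002)/(5/1287) = 81/70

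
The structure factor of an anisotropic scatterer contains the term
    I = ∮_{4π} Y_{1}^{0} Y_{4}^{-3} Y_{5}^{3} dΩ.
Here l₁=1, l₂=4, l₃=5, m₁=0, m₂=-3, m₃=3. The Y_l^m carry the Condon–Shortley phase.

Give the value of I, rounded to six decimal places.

-0.196426

m-sum 0 ✓  L=10 even ✓  3≤5≤5 ✓
Π(2lᵢ+1) = 3×9×11 = 297
triangle coeff Δ(1,4,5) = 1/495
Σ_t [0,0]: t=0:+1/576 = 1/576
(3j)²=5/99 [(1 4 5; 0 0 0)], sign=-1
Σ_t [0,0]: t=0:+1/5040 = 1/5040
(3j)²=16/495 [(1 4 5; 0 -3 3)], sign=+1
⇒ 4πI² = 16/33
I = (-1)√(16/33/(4π)) = -0.19642560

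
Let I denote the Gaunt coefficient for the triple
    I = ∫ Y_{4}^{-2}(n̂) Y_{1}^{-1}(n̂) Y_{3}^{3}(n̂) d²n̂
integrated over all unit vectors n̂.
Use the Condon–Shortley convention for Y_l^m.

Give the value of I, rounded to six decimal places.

m-sum 0 ✓  L=8 even ✓  3≤3≤5 ✓
Π(2lᵢ+1) = 9×3×7 = 189
triangle coeff Δ(4,1,3) = 1/252
Σ_t [1,1]: t=1:−1/36 = -1/36
(3j)²=4/63 [(4 1 3; 0 0 0)], sign=+1
Σ_t [0,0]: t=0:+1/1440 = 1/1440
(3j)²=1/252 [(4 1 3; -2 -1 3)], sign=+1
⇒ 4πI² = 1/21
I = (+1)√(1/21/(4π)) = 0.06155813

0.061558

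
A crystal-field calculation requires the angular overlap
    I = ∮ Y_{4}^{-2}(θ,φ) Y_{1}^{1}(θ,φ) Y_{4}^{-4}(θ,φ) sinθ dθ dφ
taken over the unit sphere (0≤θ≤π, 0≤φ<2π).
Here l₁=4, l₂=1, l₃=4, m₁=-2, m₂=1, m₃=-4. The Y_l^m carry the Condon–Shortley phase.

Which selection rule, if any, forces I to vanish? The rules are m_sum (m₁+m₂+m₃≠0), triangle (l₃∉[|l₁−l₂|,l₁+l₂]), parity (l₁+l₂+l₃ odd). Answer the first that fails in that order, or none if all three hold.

Σmᵢ = -5  ✗
l₃∈[|l₁−l₂|,l₁+l₂]=[3,5], have l₃=4
Σlᵢ = 9 ⇒ odd

m_sum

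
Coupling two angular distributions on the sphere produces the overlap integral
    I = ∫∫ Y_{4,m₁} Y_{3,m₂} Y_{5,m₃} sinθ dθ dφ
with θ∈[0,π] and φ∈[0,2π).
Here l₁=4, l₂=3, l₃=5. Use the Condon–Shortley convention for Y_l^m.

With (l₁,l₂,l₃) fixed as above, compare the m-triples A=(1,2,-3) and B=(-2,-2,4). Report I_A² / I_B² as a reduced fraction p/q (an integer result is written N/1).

l's match ⇒ only the (l;m) 3-j factors differ between A and B.
A: triangle coeff Δ(4,3,5) = 1/180180; Σ_t [1,2]: t=1:−1/1152 t=2:+1/1440 = -1/5760; (3j)²=1/858 [(4 3 5; 1 2 -3)], sign=-1
B: triangle coeff Δ(4,3,5) = 1/180180; Σ_t [0,1]: t=0:+1/8640 t=1:−1/2880 = -1/4320; (3j)²=8/429 [(4 3 5; -2 -2 4)], sign=+1
I_A²/I_B² = (1/858)/(8/429) = 1/16

1/16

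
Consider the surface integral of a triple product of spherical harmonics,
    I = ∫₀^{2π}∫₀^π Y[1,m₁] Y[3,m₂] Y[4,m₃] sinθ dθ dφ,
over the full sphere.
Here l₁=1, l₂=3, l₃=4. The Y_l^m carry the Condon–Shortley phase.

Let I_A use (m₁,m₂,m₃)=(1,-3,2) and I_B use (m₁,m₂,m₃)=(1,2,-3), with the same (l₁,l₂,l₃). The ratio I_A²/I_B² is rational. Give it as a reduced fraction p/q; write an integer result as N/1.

1/21

l's match ⇒ only the (l;m) 3-j factors differ between A and B.
A: triangle coeff Δ(1,3,4) = 1/252; Σ_t [0,0]: t=0:+1/1440 = 1/1440; (3j)²=1/252 [(1 3 4; 1 -3 2)], sign=+1
B: triangle coeff Δ(1,3,4) = 1/252; Σ_t [0,0]: t=0:+1/240 = 1/240; (3j)²=1/12 [(1 3 4; 1 2 -3)], sign=-1
I_A²/I_B² = (1/252)/(1/12) = 1/21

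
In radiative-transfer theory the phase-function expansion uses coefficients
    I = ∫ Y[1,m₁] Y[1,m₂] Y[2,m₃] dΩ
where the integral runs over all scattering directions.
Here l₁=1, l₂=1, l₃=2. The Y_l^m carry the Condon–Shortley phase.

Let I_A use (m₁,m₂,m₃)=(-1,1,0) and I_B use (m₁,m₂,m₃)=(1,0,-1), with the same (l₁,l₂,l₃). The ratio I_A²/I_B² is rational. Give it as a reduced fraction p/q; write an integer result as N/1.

1/3

Same 1,1,2: normalisation and zero-m 3j drop out of the ratio.
A: Δ: 0! 2! 2! / 5! → 1/30; sum: t=0:+1/4 = 1/4; 3j²(1 1 2; -1 1 0) = Δ·Π!·Σ² = 1/30  (sign +1)
B: Δ: 0! 2! 2! / 5! → 1/30; sum: t=0:+1/2 = 1/2; 3j²(1 1 2; 1 0 -1) = Δ·Π!·Σ² = 1/10  (sign -1)
I_A²/I_B² = (1/30)/(1/10) = 1/3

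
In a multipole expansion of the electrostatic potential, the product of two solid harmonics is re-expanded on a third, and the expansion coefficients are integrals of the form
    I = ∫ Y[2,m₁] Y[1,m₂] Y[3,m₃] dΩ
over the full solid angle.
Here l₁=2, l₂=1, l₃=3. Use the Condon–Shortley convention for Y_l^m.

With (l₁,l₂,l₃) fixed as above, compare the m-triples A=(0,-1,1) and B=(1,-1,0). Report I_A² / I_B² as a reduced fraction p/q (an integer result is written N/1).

2/1

Shared (l₁,l₂,l₃)=(2,1,3): N and (l;000)² cancel in I_A²/I_B².
A: Δ = 0!·4!·2!/7! = 1/105; Racah Σ t=0..0: t=0:+1/8 = 1/8; ⇒ 3j(2 1 3; 0 -1 1)² = 2/35, sgn +1
B: Δ = 0!·4!·2!/7! = 1/105; Racah Σ t=0..0: t=0:+1/12 = 1/12; ⇒ 3j(2 1 3; 1 -1 0)² = 1/35, sgn -1
I_A²/I_B² = (2/35)/(1/35) = 2/1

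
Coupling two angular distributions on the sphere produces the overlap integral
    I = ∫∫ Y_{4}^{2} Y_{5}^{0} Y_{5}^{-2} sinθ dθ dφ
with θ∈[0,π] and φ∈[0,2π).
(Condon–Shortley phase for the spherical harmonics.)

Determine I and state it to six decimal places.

-0.099440

Checks pass: Σm=0; 14 even; l₃=5∈[1,9].
(2·4+1)(2·5+1)(2·5+1) = 1089
Δ: 4! 4! 6! / 15! → 1/3153150
sum: t=0:+1/69120 t=1:−1/1728 t=2:+1/576 t=3:−1/1728 t=4:+1/69120 = 7/11520
3j²(4 5 5; 0 0 0) = Δ·Π!·Σ² = 2/143  (sign -1)
sum: t=0:+1/11520 t=1:−1/1728 t=2:+1/3456 = -7/34560
3j²(4 5 5; 2 0 -2) = Δ·Π!·Σ² = 7/858  (sign +1)
combine: 4πI² = 1089·2/143·7/858 = 21/169
take √, sign -1: I = -0.09944006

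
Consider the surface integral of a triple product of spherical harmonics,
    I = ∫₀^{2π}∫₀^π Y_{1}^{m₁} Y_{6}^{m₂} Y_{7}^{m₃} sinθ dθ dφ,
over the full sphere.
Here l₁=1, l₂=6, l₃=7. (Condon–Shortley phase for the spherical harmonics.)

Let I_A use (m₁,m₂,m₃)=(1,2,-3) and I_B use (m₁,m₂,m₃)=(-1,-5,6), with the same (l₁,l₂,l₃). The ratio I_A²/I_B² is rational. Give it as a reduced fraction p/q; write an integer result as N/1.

Shared (l₁,l₂,l₃)=(1,6,7): N and (l;000)² cancel in I_A²/I_B².
A: Δ = 0!·2!·12!/15! = 1/1365; Racah Σ t=0..0: t=0:+1/1935360 = 1/1935360; ⇒ 3j(1 6 7; 1 2 -3)² = 3/91, sgn +1
B: Δ = 0!·2!·12!/15! = 1/1365; Racah Σ t=0..0: t=0:+1/79833600 = 1/79833600; ⇒ 3j(1 6 7; -1 -5 6)² = 2/35, sgn -1
I_A²/I_B² = (3/91)/(2/35) = 15/26

15/26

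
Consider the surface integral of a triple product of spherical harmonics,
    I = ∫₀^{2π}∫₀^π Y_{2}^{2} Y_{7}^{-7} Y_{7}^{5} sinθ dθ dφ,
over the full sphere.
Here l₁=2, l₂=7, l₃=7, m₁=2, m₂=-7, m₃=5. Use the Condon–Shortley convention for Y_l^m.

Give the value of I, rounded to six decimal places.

0.066694

m-sum 0 ✓  L=16 even ✓  5≤7≤9 ✓
Π(2lᵢ+1) = 5×15×15 = 1125
triangle coeff Δ(2,7,7) = 1/185640
Σ_t [0,2]: t=0:+1/2419200 t=1:−1/518400 t=2:+1/2419200 = -1/907200
(3j)²=56/3315 [(2 7 7; 0 0 0)], sign=+1
Σ_t [0,0]: t=0:+1/1916006400 = 1/1916006400
(3j)²=1/340 [(2 7 7; 2 -7 5)], sign=+1
⇒ 4πI² = 210/3757
I = (+1)√(210/3757/(4π)) = 0.06669359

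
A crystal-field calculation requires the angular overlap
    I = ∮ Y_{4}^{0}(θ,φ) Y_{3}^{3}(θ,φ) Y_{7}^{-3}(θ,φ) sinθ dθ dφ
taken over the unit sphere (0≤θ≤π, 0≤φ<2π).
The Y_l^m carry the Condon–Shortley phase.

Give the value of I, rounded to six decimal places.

-0.097643

Rules hold: Σm=0, L=14 even, 1≤7≤7.
N = 9·7·15 = 945
Δ = 0!·8!·6!/15! = 1/45045
Racah Σ t=0..0: t=0:+1/20736 = 1/20736
⇒ 3j(4 3 7; 0 0 0)² = 35/1287, sgn -1
Racah Σ t=0..0: t=0:+1/414720 = 1/414720
⇒ 3j(4 3 7; 0 3 -3)² = 2/429, sgn +1
4πI² = N·(3j₀)²·(3jₘ)² = 2450/20449
I = -1·√(0.11981/4π) = -0.09764322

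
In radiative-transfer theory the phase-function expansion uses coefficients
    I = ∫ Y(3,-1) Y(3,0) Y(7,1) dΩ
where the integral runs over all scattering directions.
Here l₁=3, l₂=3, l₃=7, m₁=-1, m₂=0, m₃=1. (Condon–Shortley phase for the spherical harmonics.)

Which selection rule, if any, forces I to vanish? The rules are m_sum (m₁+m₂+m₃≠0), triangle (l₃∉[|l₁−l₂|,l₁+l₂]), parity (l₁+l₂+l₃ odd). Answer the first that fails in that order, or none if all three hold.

triangle

azimuthal sum: -1 + 0 + 1 = 0  ✓
0 ≤ 7 ≤ 6 (triangle on l)  ✗
L = 3 + 3 + 7 = 13 (odd)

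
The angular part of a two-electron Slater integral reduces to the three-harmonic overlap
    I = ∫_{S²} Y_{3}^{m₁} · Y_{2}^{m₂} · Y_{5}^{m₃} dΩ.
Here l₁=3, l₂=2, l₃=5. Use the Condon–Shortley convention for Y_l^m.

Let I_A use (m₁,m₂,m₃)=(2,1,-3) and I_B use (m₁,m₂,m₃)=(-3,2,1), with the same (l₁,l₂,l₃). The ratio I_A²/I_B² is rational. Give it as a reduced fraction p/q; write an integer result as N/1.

l's match ⇒ only the (l;m) 3-j factors differ between A and B.
A: triangle coeff Δ(3,2,5) = 1/2310; Σ_t [0,0]: t=0:+1/720 = 1/720; (3j)²=8/165 [(3 2 5; 2 1 -3)], sign=+1
B: triangle coeff Δ(3,2,5) = 1/2310; Σ_t [0,0]: t=0:+1/17280 = 1/17280; (3j)²=1/2310 [(3 2 5; -3 2 1)], sign=+1
I_A²/I_B² = (8/165)/(1/2310) = 112/1

112/1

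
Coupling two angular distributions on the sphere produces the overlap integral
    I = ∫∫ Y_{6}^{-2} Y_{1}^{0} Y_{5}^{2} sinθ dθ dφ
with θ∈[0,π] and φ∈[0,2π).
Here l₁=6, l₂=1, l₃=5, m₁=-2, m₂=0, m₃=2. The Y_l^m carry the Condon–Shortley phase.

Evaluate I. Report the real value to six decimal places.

m-sum 0 ✓  L=12 even ✓  5≤5≤7 ✓
Π(2lᵢ+1) = 13×3×11 = 429
triangle coeff Δ(6,1,5) = 1/858
Σ_t [1,1]: t=1:−1/14400 = -1/14400
(3j)²=6/143 [(6 1 5; 0 0 0)], sign=+1
Σ_t [1,1]: t=1:−1/30240 = -1/30240
(3j)²=16/429 [(6 1 5; -2 0 2)], sign=+1
⇒ 4πI² = 96/143
I = (+1)√(96/143/(4π)) = 0.23113338

0.231133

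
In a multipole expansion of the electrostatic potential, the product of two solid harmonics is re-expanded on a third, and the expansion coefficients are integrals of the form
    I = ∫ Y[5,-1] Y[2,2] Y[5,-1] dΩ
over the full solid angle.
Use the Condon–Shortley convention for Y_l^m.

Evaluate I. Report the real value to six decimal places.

Rules hold: Σm=0, L=12 even, 3≤5≤7.
N = 11·5·11 = 605
Δ = 2!·8!·2!/13! = 1/38610
Racah Σ t=0..2: t=0:+1/2880 t=1:−1/576 t=2:+1/2880 = -1/960
⇒ 3j(5 2 5; 0 0 0)² = 10/429, sgn +1
Racah Σ t=2..2: t=2:+1/2304 = 1/2304
⇒ 3j(5 2 5; -1 2 -1)² = 5/143, sgn +1
4πI² = N·(3j₀)²·(3jₘ)² = 250/507
I = +1·√(0.493097/4π) = 0.19808933

0.198089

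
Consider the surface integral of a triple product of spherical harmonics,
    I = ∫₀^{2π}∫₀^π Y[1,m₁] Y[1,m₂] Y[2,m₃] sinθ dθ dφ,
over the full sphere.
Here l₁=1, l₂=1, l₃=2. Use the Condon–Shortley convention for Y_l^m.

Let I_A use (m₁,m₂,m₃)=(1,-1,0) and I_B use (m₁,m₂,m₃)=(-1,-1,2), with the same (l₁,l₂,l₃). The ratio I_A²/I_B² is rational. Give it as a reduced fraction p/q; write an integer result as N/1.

1/6

l's match ⇒ only the (l;m) 3-j factors differ between A and B.
A: triangle coeff Δ(1,1,2) = 1/30; Σ_t [0,0]: t=0:+1/4 = 1/4; (3j)²=1/30 [(1 1 2; 1 -1 0)], sign=+1
B: triangle coeff Δ(1,1,2) = 1/30; Σ_t [0,0]: t=0:+1/4 = 1/4; (3j)²=1/5 [(1 1 2; -1 -1 2)], sign=+1
I_A²/I_B² = (1/30)/(1/5) = 1/6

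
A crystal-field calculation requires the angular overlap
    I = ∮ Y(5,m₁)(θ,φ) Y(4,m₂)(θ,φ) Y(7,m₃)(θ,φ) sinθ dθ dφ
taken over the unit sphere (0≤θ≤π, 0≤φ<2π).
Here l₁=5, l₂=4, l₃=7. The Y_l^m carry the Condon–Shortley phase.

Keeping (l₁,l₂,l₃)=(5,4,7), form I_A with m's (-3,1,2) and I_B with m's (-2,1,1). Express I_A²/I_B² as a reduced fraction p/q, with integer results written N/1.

26569/6724

Same 5,4,7: normalisation and zero-m 3j drop out of the ratio.
A: Δ: 2! 8! 6! / 17! → 1/6126120; sum: t=0:+1/9676800 t=1:−1/241920 t=2:+1/103680 = 163/29030400; 3j²(5 4 7; -3 1 2) = Δ·Π!·Σ² = 26569/2042040  (sign -1)
B: Δ: 2! 8! 6! / 17! → 1/6126120; sum: t=0:+1/1209600 t=1:−1/69120 t=2:+1/51840 = 41/7257600; 3j²(5 4 7; -2 1 1) = Δ·Π!·Σ² = 1681/510510  (sign +1)
I_A²/I_B² = (26569/2042040)/(1681/510510) = 26569/6724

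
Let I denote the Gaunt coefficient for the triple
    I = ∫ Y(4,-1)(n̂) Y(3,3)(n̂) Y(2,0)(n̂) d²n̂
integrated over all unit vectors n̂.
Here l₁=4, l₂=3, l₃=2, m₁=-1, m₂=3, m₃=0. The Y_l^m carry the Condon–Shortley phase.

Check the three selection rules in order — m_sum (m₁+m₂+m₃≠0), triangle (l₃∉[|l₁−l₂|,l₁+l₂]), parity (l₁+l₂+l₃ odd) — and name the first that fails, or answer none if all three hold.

azimuthal sum: -1 + 3 + 0 = 2  ✗
1 ≤ 2 ≤ 7 (triangle on l)
L = 4 + 3 + 2 = 9 (odd)

m_sum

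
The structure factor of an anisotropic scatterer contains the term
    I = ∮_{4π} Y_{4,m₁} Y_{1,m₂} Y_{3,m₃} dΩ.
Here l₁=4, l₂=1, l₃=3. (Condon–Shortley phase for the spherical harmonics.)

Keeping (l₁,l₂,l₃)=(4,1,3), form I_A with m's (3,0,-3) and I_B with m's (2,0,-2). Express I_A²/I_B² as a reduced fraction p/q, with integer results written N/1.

7/12

Same 4,1,3: normalisation and zero-m 3j drop out of the ratio.
A: Δ: 2! 6! 0! / 9! → 1/252; sum: t=1:−1/720 = -1/720; 3j²(4 1 3; 3 0 -3) = Δ·Π!·Σ² = 1/36  (sign -1)
B: Δ: 2! 6! 0! / 9! → 1/252; sum: t=1:−1/120 = -1/120; 3j²(4 1 3; 2 0 -2) = Δ·Π!·Σ² = 1/21  (sign +1)
I_A²/I_B² = (1/36)/(1/21) = 7/12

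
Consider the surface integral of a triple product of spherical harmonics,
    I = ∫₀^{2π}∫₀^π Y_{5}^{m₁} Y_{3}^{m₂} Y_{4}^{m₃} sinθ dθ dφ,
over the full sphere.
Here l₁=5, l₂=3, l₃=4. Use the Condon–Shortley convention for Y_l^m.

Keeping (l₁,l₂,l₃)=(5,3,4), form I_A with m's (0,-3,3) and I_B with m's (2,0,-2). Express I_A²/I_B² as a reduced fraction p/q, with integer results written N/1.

75/4

Same 5,3,4: normalisation and zero-m 3j drop out of the ratio.
A: Δ: 4! 6! 2! / 13! → 1/180180; sum: t=0:+1/5760 = 1/5760; 3j²(5 3 4; 0 -3 3) = Δ·Π!·Σ² = 5/572  (sign -1)
B: Δ: 4! 6! 2! / 13! → 1/180180; sum: t=1:−1/576 t=2:+1/480 t=3:−1/8640 = 1/4320; 3j²(5 3 4; 2 0 -2) = Δ·Π!·Σ² = 1/2145  (sign +1)
I_A²/I_B² = (5/572)/(1/2145) = 75/4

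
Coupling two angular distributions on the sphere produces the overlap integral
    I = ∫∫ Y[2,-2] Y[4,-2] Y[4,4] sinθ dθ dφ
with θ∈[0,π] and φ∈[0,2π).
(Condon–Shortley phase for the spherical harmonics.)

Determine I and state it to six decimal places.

-0.106180

m-sum 0 ✓  L=10 even ✓  2≤4≤6 ✓
Π(2lᵢ+1) = 5×9×9 = 405
triangle coeff Δ(2,4,4) = 1/13860
Σ_t [0,2]: t=0:+1/192 t=1:−1/36 t=2:+1/192 = -5/288
(3j)²=20/693 [(2 4 4; 0 0 0)], sign=-1
Σ_t [2,2]: t=2:+1/2880 = 1/2880
(3j)²=2/165 [(2 4 4; -2 -2 4)], sign=+1
⇒ 4πI² = 120/847
I = (-1)√(120/847/(4π)) = -0.10618031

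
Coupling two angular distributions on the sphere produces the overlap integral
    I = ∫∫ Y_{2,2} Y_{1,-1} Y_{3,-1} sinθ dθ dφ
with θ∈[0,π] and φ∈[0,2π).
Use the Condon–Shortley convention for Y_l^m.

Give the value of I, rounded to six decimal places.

-0.082589

m-sum 0 ✓  L=6 even ✓  1≤3≤3 ✓
Π(2lᵢ+1) = 5×3×7 = 105
triangle coeff Δ(2,1,3) = 1/105
Σ_t [0,0]: t=0:+1/4 = 1/4
(3j)²=3/35 [(2 1 3; 0 0 0)], sign=-1
Σ_t [0,0]: t=0:+1/48 = 1/48
(3j)²=1/105 [(2 1 3; 2 -1 -1)], sign=+1
⇒ 4πI² = 3/35
I = (-1)√(3/35/(4π)) = -0.08258890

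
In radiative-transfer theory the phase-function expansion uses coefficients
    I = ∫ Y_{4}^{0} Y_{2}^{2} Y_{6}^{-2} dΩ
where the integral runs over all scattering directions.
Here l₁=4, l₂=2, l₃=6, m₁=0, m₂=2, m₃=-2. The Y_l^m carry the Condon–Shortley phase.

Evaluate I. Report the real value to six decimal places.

0.133065

Checks pass: Σm=0; 12 even; l₃=6∈[2,6].
(2·4+1)(2·2+1)(2·6+1) = 585
Δ: 0! 8! 4! / 13! → 1/6435
sum: t=0:+1/2304 = 1/2304
3j²(4 2 6; 0 0 0) = Δ·Π!·Σ² = 5/143  (sign +1)
sum: t=0:+1/13824 = 1/13824
3j²(4 2 6; 0 2 -2) = Δ·Π!·Σ² = 14/1287  (sign +1)
combine: 4πI² = 585·5/143·14/1287 = 350/1573
take √, sign +1: I = 0.13306527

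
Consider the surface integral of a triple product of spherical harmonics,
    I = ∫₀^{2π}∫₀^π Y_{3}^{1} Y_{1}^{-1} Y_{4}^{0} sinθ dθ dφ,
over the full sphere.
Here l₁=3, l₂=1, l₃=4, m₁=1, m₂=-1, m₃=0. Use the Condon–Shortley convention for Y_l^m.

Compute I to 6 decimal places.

Checks pass: Σm=0; 8 even; l₃=4∈[2,4].
(2·3+1)(2·1+1)(2·4+1) = 189
Δ: 0! 6! 2! / 9! → 1/252
sum: t=0:+1/36 = 1/36
3j²(3 1 4; 0 0 0) = Δ·Π!·Σ² = 4/63  (sign +1)
sum: t=0:+1/96 = 1/96
3j²(3 1 4; 1 -1 0) = Δ·Π!·Σ² = 1/42  (sign +1)
combine: 4πI² = 189·4/63·1/42 = 2/7
take √, sign +1: I = 0.15078601

0.150786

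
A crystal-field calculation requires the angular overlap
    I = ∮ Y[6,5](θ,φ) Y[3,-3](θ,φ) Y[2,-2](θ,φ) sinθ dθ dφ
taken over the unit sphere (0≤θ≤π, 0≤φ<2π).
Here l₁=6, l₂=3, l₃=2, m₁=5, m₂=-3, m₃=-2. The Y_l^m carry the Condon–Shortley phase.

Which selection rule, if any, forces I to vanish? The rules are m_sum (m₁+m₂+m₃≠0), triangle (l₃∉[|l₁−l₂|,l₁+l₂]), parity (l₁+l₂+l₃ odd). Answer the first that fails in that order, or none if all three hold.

triangle

azimuthal sum: 5 − 3 − 2 = 0  ✓
3 ≤ 2 ≤ 9 (triangle on l)  ✗
L = 6 + 3 + 2 = 11 (odd)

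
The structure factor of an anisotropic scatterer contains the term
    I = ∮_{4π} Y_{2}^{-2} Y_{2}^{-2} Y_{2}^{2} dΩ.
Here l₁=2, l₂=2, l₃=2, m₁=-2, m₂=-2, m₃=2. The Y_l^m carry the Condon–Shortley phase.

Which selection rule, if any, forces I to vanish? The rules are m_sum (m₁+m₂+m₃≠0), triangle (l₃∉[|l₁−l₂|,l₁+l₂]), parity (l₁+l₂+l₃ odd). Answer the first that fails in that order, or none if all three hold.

Σmᵢ = -2  ✗
l₃∈[|l₁−l₂|,l₁+l₂]=[0,4], have l₃=2
Σlᵢ = 6 ⇒ even

m_sum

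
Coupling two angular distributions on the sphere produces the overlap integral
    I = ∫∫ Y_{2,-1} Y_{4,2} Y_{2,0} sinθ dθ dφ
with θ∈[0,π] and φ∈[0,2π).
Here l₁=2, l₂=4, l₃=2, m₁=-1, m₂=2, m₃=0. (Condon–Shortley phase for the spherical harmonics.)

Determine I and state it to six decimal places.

-1 + 2 + 0 = 1 ≠ 0: azimuthal integral kills it; I = 0

0.000000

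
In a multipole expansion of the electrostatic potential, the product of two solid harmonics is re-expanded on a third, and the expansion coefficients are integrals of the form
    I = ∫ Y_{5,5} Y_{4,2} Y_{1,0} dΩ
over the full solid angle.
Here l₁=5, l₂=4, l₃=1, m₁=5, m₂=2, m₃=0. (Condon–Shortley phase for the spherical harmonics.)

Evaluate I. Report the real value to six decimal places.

Σmᵢ = 7 ≠ 0, so the φ-integral vanishes; I = 0

0.000000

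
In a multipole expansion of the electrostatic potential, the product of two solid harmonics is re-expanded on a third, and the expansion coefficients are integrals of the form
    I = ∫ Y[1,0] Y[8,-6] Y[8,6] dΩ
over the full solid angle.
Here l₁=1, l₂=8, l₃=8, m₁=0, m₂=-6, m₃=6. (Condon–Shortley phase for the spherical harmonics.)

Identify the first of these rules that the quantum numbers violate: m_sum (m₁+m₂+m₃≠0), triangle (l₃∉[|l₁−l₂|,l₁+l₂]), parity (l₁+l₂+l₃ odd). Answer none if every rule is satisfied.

parity

azimuthal sum: 0 − 6 + 6 = 0  ✓
7 ≤ 8 ≤ 9 (triangle on l)  ✓
L = 1 + 8 + 8 = 17 (odd)  ✗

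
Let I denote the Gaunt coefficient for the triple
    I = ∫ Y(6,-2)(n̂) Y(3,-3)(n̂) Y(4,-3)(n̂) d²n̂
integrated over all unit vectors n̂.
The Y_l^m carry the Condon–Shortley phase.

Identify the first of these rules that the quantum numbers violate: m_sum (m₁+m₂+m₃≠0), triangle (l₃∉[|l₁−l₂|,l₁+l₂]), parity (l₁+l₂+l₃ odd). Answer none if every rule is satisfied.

azimuthal sum: -2 − 3 − 3 = -8  ✗
3 ≤ 4 ≤ 9 (triangle on l)
L = 6 + 3 + 4 = 13 (odd)

m_sum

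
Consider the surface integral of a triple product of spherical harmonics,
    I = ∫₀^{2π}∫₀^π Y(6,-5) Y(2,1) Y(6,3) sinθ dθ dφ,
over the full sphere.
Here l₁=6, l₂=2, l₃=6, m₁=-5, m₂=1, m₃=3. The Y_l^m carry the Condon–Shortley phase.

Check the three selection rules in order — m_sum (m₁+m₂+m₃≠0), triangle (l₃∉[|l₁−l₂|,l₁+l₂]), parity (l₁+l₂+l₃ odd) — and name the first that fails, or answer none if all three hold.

m₁+m₂+m₃ = -5 + 1 + 3 = -1  ✗
triangle: |6−2|=4 ≤ l₃=6 ≤ 6+2=8
parity: l₁+l₂+l₃ = 14 is even

m_sum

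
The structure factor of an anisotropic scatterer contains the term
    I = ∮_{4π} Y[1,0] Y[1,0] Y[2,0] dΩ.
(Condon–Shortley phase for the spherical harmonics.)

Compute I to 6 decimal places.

m-sum 0 ✓  L=4 even ✓  0≤2≤2 ✓
Π(2lᵢ+1) = 3×3×5 = 45
triangle coeff Δ(1,1,2) = 1/30
Σ_t [0,0]: t=0:+1/1 = 1/1
(3j)²=2/15 [(1 1 2; 0 0 0)], sign=+1
(m-triple is (0,0,0) — same symbol as above.)
⇒ 4πI² = 4/5
I = (+1)√(4/5/(4π)) = 0.25231325

0.252313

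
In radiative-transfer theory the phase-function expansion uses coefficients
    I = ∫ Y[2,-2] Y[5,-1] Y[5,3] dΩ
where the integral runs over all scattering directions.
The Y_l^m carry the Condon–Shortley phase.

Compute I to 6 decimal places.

0.171169

Rules hold: Σm=0, L=12 even, 3≤5≤7.
N = 5·11·11 = 605
Δ = 2!·2!·8!/13! = 1/38610
Racah Σ t=0..2: t=0:+1/2880 t=1:−1/576 t=2:+1/2880 = -1/960
⇒ 3j(2 5 5; 0 0 0)² = 10/429, sgn +1
Racah Σ t=2..2: t=2:+1/5760 = 1/5760
⇒ 3j(2 5 5; -2 -1 3)² = 56/2145, sgn +1
4πI² = N·(3j₀)²·(3jₘ)² = 560/1521
I = +1·√(0.368179/4π) = 0.17116875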